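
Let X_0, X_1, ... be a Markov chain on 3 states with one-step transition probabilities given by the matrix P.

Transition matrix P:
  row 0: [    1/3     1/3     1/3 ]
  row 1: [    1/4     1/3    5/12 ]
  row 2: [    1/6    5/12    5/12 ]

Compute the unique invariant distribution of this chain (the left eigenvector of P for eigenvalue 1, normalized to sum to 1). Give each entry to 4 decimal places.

π = [0.2366, 0.3664, 0.3969]

Balance equations π_j = Σ_i π_i·P[i][j]:
  π_0 = 1/3·π_0 + 1/4·π_1 + 1/6·π_2
  π_1 = 1/3·π_0 + 1/3·π_1 + 5/12·π_2
  normalize: π_0 + π_1 + π_2 = 1
Solving the linear system gives exactly π = [31/131, 48/131, 52/131].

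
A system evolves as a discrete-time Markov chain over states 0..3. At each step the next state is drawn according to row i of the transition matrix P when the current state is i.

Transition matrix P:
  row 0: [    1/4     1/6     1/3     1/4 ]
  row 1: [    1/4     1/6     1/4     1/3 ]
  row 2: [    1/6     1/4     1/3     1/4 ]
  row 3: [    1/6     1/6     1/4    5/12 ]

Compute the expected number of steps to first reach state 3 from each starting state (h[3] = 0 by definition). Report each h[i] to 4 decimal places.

First-step conditioning: h[3] = 0; for i ≠ 3, h[i] = 1 + Σ_k P[i][k]·h[k].
  h[0] = 1 + 1/4·h[0] + 1/6·h[1] + 1/3·h[2]
  h[1] = 1 + 1/4·h[0] + 1/6·h[1] + 1/4·h[2]
  h[2] = 1 + 1/6·h[0] + 1/4·h[1] + 1/3·h[2]
Solving the 3×3 linear system over states ≠ 3 gives exactly h = [1740/463, 1596/463, 1728/463, 0] (h[3] = 0 is the target).

h = [3.7581, 3.4471, 3.7322, 0.0000]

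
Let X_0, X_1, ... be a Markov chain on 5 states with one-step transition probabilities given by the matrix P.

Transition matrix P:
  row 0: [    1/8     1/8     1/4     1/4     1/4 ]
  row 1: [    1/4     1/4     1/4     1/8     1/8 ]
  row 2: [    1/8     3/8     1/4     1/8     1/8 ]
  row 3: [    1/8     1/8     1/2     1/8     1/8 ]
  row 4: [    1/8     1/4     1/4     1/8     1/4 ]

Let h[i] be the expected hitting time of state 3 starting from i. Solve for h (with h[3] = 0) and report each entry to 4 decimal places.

First-step conditioning: h[3] = 0; for i ≠ 3, h[i] = 1 + Σ_k P[i][k]·h[k].
  h[0] = 1 + 1/8·h[0] + 1/8·h[1] + 1/4·h[2] + 1/4·h[4]
  h[1] = 1 + 1/4·h[0] + 1/4·h[1] + 1/4·h[2] + 1/8·h[4]
  h[2] = 1 + 1/8·h[0] + 3/8·h[1] + 1/4·h[2] + 1/8·h[4]
  h[4] = 1 + 1/8·h[0] + 1/4·h[1] + 1/4·h[2] + 1/4·h[4]
Solving the 4×4 linear system over states ≠ 3 gives exactly h = [1824/301, 2048/301, 2076/301, 0, 2080/301] (h[3] = 0 is the target).

h = [6.0598, 6.8040, 6.8970, 0.0000, 6.9103]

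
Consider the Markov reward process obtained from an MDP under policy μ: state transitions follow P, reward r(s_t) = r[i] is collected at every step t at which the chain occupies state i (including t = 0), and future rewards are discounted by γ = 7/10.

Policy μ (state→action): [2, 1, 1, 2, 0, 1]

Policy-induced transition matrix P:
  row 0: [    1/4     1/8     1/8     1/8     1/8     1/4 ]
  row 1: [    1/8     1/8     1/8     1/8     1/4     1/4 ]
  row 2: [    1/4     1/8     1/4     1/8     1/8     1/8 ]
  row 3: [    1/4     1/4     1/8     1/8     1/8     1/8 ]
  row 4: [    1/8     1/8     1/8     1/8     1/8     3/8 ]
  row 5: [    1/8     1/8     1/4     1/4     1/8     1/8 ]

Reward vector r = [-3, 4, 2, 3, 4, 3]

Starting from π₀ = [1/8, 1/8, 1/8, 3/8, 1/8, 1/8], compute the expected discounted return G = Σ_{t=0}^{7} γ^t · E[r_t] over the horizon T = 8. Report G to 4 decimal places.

t=0: π = [0.1250, 0.1250, 0.1250, 0.3750, 0.1250, 0.1250], E[r] = 2.3750, γ^t·E[r] = 2.375000, running G = 2.375000
t=1: π = [0.2031, 0.1719, 0.1563, 0.1406, 0.1406, 0.1875], E[r] = 1.9375, γ^t·E[r] = 1.356250, running G = 3.731250
t=2: π = [0.1875, 0.1426, 0.1680, 0.1484, 0.1465, 0.2070], E[r] = 1.9961, γ^t·E[r] = 0.978086, running G = 4.709336
t=3: π = [0.1880, 0.1436, 0.1719, 0.1509, 0.1428, 0.2029], E[r] = 1.9866, γ^t·E[r] = 0.681394, running G = 5.390730
t=4: π = [0.1888, 0.1439, 0.1718, 0.1504, 0.1429, 0.2021], E[r] = 1.9819, γ^t·E[r] = 0.475855, running G = 5.866585
t=5: π = [0.1889, 0.1438, 0.1717, 0.1503, 0.1430, 0.2023], E[r] = 1.9817, γ^t·E[r] = 0.333072, running G = 6.199657
t=6: π = [0.1889, 0.1438, 0.1718, 0.1503, 0.1430, 0.2023], E[r] = 1.9818, γ^t·E[r] = 0.233160, running G = 6.432816
t=7: π = [0.1889, 0.1438, 0.1718, 0.1503, 0.1430, 0.2023], E[r] = 1.9818, γ^t·E[r] = 0.163211, running G = 6.596027

G = 6.5960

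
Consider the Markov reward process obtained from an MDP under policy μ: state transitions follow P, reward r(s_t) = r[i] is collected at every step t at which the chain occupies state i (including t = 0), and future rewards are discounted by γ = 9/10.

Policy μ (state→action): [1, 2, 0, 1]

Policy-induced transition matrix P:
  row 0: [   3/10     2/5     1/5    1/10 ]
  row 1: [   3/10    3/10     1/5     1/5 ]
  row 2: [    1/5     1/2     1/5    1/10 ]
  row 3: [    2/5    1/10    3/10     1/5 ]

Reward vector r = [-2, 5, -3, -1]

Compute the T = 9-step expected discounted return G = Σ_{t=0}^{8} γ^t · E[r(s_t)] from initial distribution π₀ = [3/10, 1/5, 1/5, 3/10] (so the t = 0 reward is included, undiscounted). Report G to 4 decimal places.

G = 1.0080

t=0: π = [0.3000, 0.2000, 0.2000, 0.3000], E[r] = -0.5000, γ^t·E[r] = -0.500000, running G = -0.500000
t=1: π = [0.3100, 0.3100, 0.2300, 0.1500], E[r] = 0.0900, γ^t·E[r] = 0.081000, running G = -0.419000
t=2: π = [0.2920, 0.3470, 0.2150, 0.1460], E[r] = 0.3600, γ^t·E[r] = 0.291600, running G = -0.127400
t=3: π = [0.2931, 0.3430, 0.2146, 0.1493], E[r] = 0.3357, γ^t·E[r] = 0.244725, running G = 0.117325
t=4: π = [0.2935, 0.3424, 0.2149, 0.1492], E[r] = 0.3309, γ^t·E[r] = 0.217097, running G = 0.334422
t=5: π = [0.2934, 0.3425, 0.2149, 0.1492], E[r] = 0.3316, γ^t·E[r] = 0.195834, running G = 0.530256
t=6: π = [0.2934, 0.3425, 0.2149, 0.1492], E[r] = 0.3317, γ^t·E[r] = 0.176288, running G = 0.706544
t=7: π = [0.2934, 0.3425, 0.2149, 0.1492], E[r] = 0.3317, γ^t·E[r] = 0.158650, running G = 0.865194
t=8: π = [0.2934, 0.3425, 0.2149, 0.1492], E[r] = 0.3317, γ^t·E[r] = 0.142785, running G = 1.007979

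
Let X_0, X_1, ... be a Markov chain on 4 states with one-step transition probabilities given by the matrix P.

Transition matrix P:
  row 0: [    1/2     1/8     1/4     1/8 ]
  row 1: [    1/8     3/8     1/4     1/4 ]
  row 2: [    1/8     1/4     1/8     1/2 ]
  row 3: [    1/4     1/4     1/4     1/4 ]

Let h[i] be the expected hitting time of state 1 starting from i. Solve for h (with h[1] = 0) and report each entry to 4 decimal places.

h = [5.4783, 0.0000, 4.6087, 4.6957]

First-step conditioning: h[1] = 0; for i ≠ 1, h[i] = 1 + Σ_k P[i][k]·h[k].
  h[0] = 1 + 1/2·h[0] + 1/4·h[2] + 1/8·h[3]
  h[2] = 1 + 1/8·h[0] + 1/8·h[2] + 1/2·h[3]
  h[3] = 1 + 1/4·h[0] + 1/4·h[2] + 1/4·h[3]
Solving the 3×3 linear system over states ≠ 1 gives exactly h = [126/23, 0, 106/23, 108/23] (h[1] = 0 is the target).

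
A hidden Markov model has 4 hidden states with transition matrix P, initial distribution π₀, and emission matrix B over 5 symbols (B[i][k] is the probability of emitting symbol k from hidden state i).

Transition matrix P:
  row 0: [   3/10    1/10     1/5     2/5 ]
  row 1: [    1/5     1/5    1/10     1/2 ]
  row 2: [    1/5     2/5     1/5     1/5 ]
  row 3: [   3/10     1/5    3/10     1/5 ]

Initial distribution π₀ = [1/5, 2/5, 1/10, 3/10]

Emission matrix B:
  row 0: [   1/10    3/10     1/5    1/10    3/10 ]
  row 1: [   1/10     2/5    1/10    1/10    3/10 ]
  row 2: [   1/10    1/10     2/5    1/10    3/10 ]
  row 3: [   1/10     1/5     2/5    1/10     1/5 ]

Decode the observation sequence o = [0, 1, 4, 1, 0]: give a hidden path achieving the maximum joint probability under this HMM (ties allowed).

path = [1, 3, 2, 1, 3]

t=0: δ = [2.000e-02, 4.000e-02, 1.000e-02, 3.000e-02]  (obs o_0=0)
t=1: δ = [2.700e-03, 3.200e-03, 9.000e-04, 4.000e-03]  ψ = [3, 1, 3, 1]  (obs o_1=1)
t=2: δ = [3.600e-04, 2.400e-04, 3.600e-04, 3.200e-04]  ψ = [3, 3, 3, 1]  (obs o_2=4)
t=3: δ = [3.240e-05, 5.760e-05, 9.600e-06, 2.880e-05]  ψ = [0, 2, 3, 0]  (obs o_3=1)
t=4: δ = [1.152e-06, 1.152e-06, 8.640e-07, 2.880e-06]  ψ = [1, 1, 3, 1]  (obs o_4=0)
backtrack: best end state = 3; path = [1, 3, 2, 1, 3]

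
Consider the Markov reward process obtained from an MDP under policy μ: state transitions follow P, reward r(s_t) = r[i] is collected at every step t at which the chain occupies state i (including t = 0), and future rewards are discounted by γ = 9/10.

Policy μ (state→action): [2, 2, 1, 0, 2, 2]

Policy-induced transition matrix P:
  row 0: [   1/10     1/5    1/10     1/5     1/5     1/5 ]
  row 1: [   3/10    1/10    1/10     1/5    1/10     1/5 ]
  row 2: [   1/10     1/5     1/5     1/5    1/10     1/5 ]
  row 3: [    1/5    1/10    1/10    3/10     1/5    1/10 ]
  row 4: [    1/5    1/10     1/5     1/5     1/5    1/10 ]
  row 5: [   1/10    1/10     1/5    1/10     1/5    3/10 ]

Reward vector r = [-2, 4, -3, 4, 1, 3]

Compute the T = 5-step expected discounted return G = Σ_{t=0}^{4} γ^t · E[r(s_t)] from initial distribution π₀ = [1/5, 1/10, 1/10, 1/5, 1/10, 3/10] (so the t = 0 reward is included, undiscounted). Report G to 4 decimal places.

G = 5.4515

t=0: π = [0.2000, 0.1000, 0.1000, 0.2000, 0.1000, 0.3000], E[r] = 1.5000, γ^t·E[r] = 1.500000, running G = 1.500000
t=1: π = [0.1500, 0.1300, 0.1500, 0.1900, 0.1800, 0.2000], E[r] = 1.3100, γ^t·E[r] = 1.179000, running G = 2.679000
t=2: π = [0.1630, 0.1300, 0.1530, 0.1990, 0.1720, 0.1830], E[r] = 1.2520, γ^t·E[r] = 1.014120, running G = 3.693120
t=3: π = [0.1631, 0.1316, 0.1508, 0.2016, 0.1717, 0.1812], E[r] = 1.2695, γ^t·E[r] = 0.925466, running G = 4.618586
t=4: π = [0.1637, 0.1314, 0.1504, 0.2020, 0.1718, 0.1808], E[r] = 1.2694, γ^t·E[r] = 0.832880, running G = 5.451465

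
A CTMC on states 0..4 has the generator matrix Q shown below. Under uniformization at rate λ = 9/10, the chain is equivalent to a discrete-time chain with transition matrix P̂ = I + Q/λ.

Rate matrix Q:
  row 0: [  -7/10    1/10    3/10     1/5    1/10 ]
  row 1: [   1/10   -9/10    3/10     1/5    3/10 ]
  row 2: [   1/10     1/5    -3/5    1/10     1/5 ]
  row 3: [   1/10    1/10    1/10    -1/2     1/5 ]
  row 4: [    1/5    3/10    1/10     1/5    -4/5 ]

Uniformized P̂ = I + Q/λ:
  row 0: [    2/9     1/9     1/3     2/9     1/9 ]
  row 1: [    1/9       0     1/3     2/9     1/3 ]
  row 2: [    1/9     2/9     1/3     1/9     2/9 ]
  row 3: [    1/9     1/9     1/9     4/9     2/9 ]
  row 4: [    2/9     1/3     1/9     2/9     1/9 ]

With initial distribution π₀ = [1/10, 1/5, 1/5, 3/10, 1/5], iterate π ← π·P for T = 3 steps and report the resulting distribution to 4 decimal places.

t=0: π = [0.1000, 0.2000, 0.2000, 0.3000, 0.2000]
t=1: π = [0.1444, 0.1556, 0.2222, 0.2667, 0.2111]
t=2: π = [0.1506, 0.1654, 0.2272, 0.2568, 0.2000]
t=3: π = [0.1501, 0.1624, 0.2318, 0.2540, 0.2016]

π = [0.1501, 0.1624, 0.2318, 0.2540, 0.2016]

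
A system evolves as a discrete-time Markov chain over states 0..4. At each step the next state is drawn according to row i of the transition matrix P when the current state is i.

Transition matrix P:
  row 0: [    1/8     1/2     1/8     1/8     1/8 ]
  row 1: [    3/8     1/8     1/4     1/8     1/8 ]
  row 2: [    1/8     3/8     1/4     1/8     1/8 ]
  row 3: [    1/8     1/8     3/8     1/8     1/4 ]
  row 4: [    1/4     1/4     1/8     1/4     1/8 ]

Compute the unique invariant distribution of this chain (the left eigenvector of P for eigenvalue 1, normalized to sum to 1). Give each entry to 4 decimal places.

π = [0.2125, 0.2784, 0.2234, 0.1429, 0.1429]

Balance equations π_j = Σ_i π_i·P[i][j]:
  π_0 = 1/8·π_0 + 3/8·π_1 + 1/8·π_2 + 1/8·π_3 + 1/4·π_4
  π_1 = 1/2·π_0 + 1/8·π_1 + 3/8·π_2 + 1/8·π_3 + 1/4·π_4
  π_2 = 1/8·π_0 + 1/4·π_1 + 1/4·π_2 + 3/8·π_3 + 1/8·π_4
  π_3 = 1/8·π_0 + 1/8·π_1 + 1/8·π_2 + 1/8·π_3 + 1/4·π_4
  normalize: π_0 + π_1 + π_2 + π_3 + π_4 = 1
Solving the linear system gives exactly π = [58/273, 76/273, 61/273, 1/7, 1/7].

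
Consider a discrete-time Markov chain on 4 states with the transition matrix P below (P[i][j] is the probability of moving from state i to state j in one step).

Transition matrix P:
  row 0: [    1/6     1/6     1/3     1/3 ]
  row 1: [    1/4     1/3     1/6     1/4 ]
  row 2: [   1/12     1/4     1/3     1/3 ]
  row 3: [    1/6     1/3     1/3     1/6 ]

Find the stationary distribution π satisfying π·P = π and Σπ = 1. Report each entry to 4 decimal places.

π = [0.1663, 0.2818, 0.2864, 0.2656]

Balance equations π_j = Σ_i π_i·P[i][j]:
  π_0 = 1/6·π_0 + 1/4·π_1 + 1/12·π_2 + 1/6·π_3
  π_1 = 1/6·π_0 + 1/3·π_1 + 1/4·π_2 + 1/3·π_3
  π_2 = 1/3·π_0 + 1/6·π_1 + 1/3·π_2 + 1/3·π_3
  normalize: π_0 + π_1 + π_2 + π_3 = 1
Solving the linear system gives exactly π = [72/433, 122/433, 124/433, 115/433].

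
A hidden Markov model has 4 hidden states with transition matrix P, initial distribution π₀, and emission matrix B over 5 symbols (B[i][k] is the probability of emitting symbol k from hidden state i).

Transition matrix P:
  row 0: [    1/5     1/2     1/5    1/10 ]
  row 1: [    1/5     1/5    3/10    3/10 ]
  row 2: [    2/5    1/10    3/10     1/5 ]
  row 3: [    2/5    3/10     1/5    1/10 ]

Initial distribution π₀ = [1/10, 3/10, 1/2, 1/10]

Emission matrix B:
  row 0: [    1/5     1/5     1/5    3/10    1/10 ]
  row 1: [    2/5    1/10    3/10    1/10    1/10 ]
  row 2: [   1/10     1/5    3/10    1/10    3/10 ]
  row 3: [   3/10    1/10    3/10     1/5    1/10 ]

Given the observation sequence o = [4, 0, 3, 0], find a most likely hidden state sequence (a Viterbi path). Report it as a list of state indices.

t=0: δ = [1.000e-02, 3.000e-02, 1.500e-01, 1.000e-02]  (obs o_0=4)
t=1: δ = [1.200e-02, 6.000e-03, 4.500e-03, 9.000e-03]  ψ = [2, 2, 2, 2]  (obs o_1=0)
t=2: δ = [1.080e-03, 6.000e-04, 2.400e-04, 3.600e-04]  ψ = [3, 0, 0, 1]  (obs o_2=3)
t=3: δ = [4.320e-05, 2.160e-04, 2.160e-05, 5.400e-05]  ψ = [0, 0, 0, 1]  (obs o_3=0)
backtrack: best end state = 1; path = [2, 3, 0, 1]

path = [2, 3, 0, 1]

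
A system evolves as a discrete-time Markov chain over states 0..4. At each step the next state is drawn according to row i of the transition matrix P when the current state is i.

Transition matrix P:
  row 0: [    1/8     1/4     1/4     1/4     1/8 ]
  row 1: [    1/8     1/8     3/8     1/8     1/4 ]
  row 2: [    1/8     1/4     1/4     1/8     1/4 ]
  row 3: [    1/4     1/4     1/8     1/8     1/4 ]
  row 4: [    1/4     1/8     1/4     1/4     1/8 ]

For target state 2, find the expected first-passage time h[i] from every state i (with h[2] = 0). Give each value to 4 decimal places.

h = [3.9939, 3.5068, 0.0000, 4.4444, 4.0548]

First-step conditioning: h[2] = 0; for i ≠ 2, h[i] = 1 + Σ_k P[i][k]·h[k].
  h[0] = 1 + 1/8·h[0] + 1/4·h[1] + 1/4·h[3] + 1/8·h[4]
  h[1] = 1 + 1/8·h[0] + 1/8·h[1] + 1/8·h[3] + 1/4·h[4]
  h[3] = 1 + 1/4·h[0] + 1/4·h[1] + 1/8·h[3] + 1/4·h[4]
  h[4] = 1 + 1/4·h[0] + 1/8·h[1] + 1/4·h[3] + 1/8·h[4]
Solving the 4×4 linear system over states ≠ 2 gives exactly h = [2624/657, 256/73, 0, 40/9, 296/73] (h[2] = 0 is the target).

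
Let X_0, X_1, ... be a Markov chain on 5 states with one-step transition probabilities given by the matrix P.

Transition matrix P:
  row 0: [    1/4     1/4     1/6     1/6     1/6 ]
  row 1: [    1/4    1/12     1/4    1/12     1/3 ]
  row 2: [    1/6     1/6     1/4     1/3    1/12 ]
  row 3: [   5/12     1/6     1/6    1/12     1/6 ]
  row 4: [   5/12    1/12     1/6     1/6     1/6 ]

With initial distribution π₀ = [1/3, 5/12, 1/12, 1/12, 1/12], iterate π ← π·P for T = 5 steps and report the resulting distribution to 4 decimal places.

t=0: π = [0.3333, 0.4167, 0.0833, 0.0833, 0.0833]
t=1: π = [0.2708, 0.1528, 0.2083, 0.1389, 0.2292]
t=2: π = [0.2940, 0.1574, 0.1968, 0.1771, 0.1748]
t=3: π = [0.2922, 0.1635, 0.1962, 0.1716, 0.1765]
t=4: π = [0.2917, 0.1627, 0.1966, 0.1714, 0.1776]
t=5: π = [0.2918, 0.1626, 0.1966, 0.1716, 0.1774]

π = [0.2918, 0.1626, 0.1966, 0.1716, 0.1774]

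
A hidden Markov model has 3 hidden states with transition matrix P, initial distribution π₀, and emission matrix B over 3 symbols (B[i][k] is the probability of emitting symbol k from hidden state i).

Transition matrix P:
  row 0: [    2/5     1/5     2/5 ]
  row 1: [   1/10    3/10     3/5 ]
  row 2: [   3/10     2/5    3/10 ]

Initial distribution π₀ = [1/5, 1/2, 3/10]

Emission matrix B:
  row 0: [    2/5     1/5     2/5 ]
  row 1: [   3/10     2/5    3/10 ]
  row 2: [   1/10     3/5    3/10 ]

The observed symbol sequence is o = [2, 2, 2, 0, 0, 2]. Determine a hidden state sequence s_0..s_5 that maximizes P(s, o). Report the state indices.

path = [1, 2, 0, 0, 0, 0]

t=0: δ = [8.000e-02, 1.500e-01, 9.000e-02]  (obs o_0=2)
t=1: δ = [1.280e-02, 1.350e-02, 2.700e-02]  ψ = [0, 1, 1]  (obs o_1=2)
t=2: δ = [3.240e-03, 3.240e-03, 2.430e-03]  ψ = [2, 2, 1]  (obs o_2=2)
t=3: δ = [5.184e-04, 2.916e-04, 1.944e-04]  ψ = [0, 1, 1]  (obs o_3=0)
t=4: δ = [8.294e-05, 3.110e-05, 2.074e-05]  ψ = [0, 0, 0]  (obs o_4=0)
t=5: δ = [1.327e-05, 4.977e-06, 9.953e-06]  ψ = [0, 0, 0]  (obs o_5=2)
backtrack: best end state = 0; path = [1, 2, 0, 0, 0, 0]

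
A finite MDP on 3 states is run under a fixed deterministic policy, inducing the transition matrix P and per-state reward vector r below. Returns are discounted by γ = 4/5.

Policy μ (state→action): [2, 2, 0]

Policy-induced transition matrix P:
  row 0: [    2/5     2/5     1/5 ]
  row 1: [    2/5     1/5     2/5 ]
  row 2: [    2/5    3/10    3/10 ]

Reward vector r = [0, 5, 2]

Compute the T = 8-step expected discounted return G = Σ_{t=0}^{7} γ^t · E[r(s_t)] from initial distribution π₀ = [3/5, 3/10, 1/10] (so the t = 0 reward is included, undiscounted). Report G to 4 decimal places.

G = 8.4711

t=0: π = [0.6000, 0.3000, 0.1000], E[r] = 1.7000, γ^t·E[r] = 1.700000, running G = 1.700000
t=1: π = [0.4000, 0.3300, 0.2700], E[r] = 2.1900, γ^t·E[r] = 1.752000, running G = 3.452000
t=2: π = [0.4000, 0.3070, 0.2930], E[r] = 2.1210, γ^t·E[r] = 1.357440, running G = 4.809440
t=3: π = [0.4000, 0.3093, 0.2907], E[r] = 2.1279, γ^t·E[r] = 1.089485, running G = 5.898925
t=4: π = [0.4000, 0.3091, 0.2909], E[r] = 2.1272, γ^t·E[r] = 0.871305, running G = 6.770230
t=5: π = [0.4000, 0.3091, 0.2909], E[r] = 2.1273, γ^t·E[r] = 0.697067, running G = 7.467297
t=6: π = [0.4000, 0.3091, 0.2909], E[r] = 2.1273, γ^t·E[r] = 0.557652, running G = 8.024948
t=7: π = [0.4000, 0.3091, 0.2909], E[r] = 2.1273, γ^t·E[r] = 0.446121, running G = 8.471070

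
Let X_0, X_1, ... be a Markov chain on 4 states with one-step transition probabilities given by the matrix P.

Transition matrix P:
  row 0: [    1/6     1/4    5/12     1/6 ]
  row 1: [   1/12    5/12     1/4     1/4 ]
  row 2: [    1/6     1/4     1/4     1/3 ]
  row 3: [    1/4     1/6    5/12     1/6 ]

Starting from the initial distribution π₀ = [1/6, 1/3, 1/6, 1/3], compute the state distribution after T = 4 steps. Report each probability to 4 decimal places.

t=0: π = [0.1667, 0.3333, 0.1667, 0.3333]
t=1: π = [0.1667, 0.2778, 0.3333, 0.2222]
t=2: π = [0.1620, 0.2778, 0.3148, 0.2454]
t=3: π = [0.1640, 0.2758, 0.3179, 0.2423]
t=4: π = [0.1639, 0.2758, 0.3177, 0.2426]

π = [0.1639, 0.2758, 0.3177, 0.2426]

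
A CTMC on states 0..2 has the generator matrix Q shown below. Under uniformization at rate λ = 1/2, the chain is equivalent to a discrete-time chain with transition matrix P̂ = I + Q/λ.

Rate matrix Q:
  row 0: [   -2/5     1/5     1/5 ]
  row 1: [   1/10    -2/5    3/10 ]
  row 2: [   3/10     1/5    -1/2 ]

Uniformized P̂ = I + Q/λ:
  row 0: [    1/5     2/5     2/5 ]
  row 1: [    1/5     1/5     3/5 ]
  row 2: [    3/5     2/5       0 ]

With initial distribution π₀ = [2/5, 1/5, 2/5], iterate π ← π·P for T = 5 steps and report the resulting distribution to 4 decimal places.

π = [0.3353, 0.3334, 0.3313]

t=0: π = [0.4000, 0.2000, 0.4000]
t=1: π = [0.3600, 0.3600, 0.2800]
t=2: π = [0.3120, 0.3280, 0.3600]
t=3: π = [0.3440, 0.3344, 0.3216]
t=4: π = [0.3286, 0.3331, 0.3382]
t=5: π = [0.3353, 0.3334, 0.3313]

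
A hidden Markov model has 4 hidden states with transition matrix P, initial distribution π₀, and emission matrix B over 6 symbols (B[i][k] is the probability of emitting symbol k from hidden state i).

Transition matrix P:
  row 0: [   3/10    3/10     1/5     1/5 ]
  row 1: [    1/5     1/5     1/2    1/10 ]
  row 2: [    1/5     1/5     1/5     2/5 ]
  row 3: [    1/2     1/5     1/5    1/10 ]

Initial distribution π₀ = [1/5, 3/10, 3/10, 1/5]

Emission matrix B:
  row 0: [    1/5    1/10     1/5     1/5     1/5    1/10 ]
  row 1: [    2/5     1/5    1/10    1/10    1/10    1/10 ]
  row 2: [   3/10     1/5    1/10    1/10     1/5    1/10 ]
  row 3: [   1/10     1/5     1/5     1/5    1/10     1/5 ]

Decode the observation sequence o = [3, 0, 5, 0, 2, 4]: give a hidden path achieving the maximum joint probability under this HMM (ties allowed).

t=0: δ = [4.000e-02, 3.000e-02, 3.000e-02, 4.000e-02]  (obs o_0=3)
t=1: δ = [4.000e-03, 4.800e-03, 4.500e-03, 1.200e-03]  ψ = [3, 0, 1, 2]  (obs o_1=0)
t=2: δ = [1.200e-04, 1.200e-04, 2.400e-04, 3.600e-04]  ψ = [0, 0, 1, 2]  (obs o_2=5)
t=3: δ = [3.600e-05, 2.880e-05, 2.160e-05, 9.600e-06]  ψ = [3, 3, 3, 2]  (obs o_3=0)
t=4: δ = [2.160e-06, 1.080e-06, 1.440e-06, 1.728e-06]  ψ = [0, 0, 1, 2]  (obs o_4=2)
t=5: δ = [1.728e-07, 6.480e-08, 1.080e-07, 5.760e-08]  ψ = [3, 0, 1, 2]  (obs o_5=4)
backtrack: best end state = 0; path = [1, 2, 3, 2, 3, 0]

path = [1, 2, 3, 2, 3, 0]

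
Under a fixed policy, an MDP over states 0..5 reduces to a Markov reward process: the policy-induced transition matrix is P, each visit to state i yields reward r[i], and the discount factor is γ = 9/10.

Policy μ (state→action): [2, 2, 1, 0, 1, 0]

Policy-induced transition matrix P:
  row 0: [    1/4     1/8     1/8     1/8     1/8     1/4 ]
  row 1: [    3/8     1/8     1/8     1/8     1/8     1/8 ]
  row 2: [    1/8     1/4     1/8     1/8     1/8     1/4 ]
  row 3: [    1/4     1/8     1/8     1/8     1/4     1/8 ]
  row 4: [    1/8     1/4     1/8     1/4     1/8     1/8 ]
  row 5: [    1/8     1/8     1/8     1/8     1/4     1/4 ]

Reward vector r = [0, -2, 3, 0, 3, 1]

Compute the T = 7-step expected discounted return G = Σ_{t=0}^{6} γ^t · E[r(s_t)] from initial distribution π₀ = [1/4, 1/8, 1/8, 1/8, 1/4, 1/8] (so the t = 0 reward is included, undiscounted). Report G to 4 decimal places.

G = 4.0891

t=0: π = [0.2500, 0.1250, 0.1250, 0.1250, 0.2500, 0.1250], E[r] = 1.0000, γ^t·E[r] = 1.000000, running G = 1.000000
t=1: π = [0.2031, 0.1719, 0.1250, 0.1563, 0.1563, 0.1875], E[r] = 0.6875, γ^t·E[r] = 0.618750, running G = 1.618750
t=2: π = [0.2129, 0.1602, 0.1250, 0.1445, 0.1680, 0.1895], E[r] = 0.7480, γ^t·E[r] = 0.605918, running G = 2.224668
t=3: π = [0.2097, 0.1616, 0.1250, 0.1460, 0.1667, 0.1909], E[r] = 0.7429, γ^t·E[r] = 0.541589, running G = 2.766257
t=4: π = [0.2099, 0.1615, 0.1250, 0.1458, 0.1671, 0.1907], E[r] = 0.7441, γ^t·E[r] = 0.488211, running G = 3.254467
t=5: π = [0.2098, 0.1615, 0.1250, 0.1459, 0.1671, 0.1907], E[r] = 0.7439, γ^t·E[r] = 0.439250, running G = 3.693717
t=6: π = [0.2098, 0.1615, 0.1250, 0.1459, 0.1671, 0.1907], E[r] = 0.7439, γ^t·E[r] = 0.395336, running G = 4.089053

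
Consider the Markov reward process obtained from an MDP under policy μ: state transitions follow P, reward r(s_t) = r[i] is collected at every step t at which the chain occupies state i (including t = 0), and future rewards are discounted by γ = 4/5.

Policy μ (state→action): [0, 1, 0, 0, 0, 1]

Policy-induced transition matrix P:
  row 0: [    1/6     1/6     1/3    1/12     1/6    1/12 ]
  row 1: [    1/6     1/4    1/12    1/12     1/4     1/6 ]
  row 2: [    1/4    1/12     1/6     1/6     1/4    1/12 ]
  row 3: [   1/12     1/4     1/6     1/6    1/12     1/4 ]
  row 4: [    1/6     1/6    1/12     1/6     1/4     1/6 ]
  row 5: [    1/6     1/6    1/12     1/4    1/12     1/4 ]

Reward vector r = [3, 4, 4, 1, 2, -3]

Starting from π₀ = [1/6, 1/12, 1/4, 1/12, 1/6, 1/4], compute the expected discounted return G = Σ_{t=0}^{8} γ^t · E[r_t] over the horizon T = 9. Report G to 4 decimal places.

G = 7.6463

t=0: π = [0.1667, 0.0833, 0.2500, 0.0833, 0.1667, 0.2500], E[r] = 1.5000, γ^t·E[r] = 1.500000, running G = 1.500000
t=1: π = [0.1806, 0.1597, 0.1528, 0.1667, 0.1806, 0.1597], E[r] = 1.8403, γ^t·E[r] = 1.472222, running G = 2.972222
t=2: π = [0.1655, 0.1811, 0.1551, 0.1516, 0.1806, 0.1661], E[r] = 1.8559, γ^t·E[r] = 1.187778, running G = 4.160000
t=3: π = [0.1670, 0.1815, 0.1503, 0.1516, 0.1833, 0.1664], E[r] = 1.8467, γ^t·E[r] = 0.945506, running G = 5.105506
t=4: π = [0.1666, 0.1819, 0.1502, 0.1515, 0.1831, 0.1667], E[r] = 1.8456, γ^t·E[r] = 0.755975, running G = 5.861481
t=5: π = [0.1666, 0.1819, 0.1501, 0.1515, 0.1831, 0.1668], E[r] = 1.8452, γ^t·E[r] = 0.604633, running G = 6.466115
t=6: π = [0.1665, 0.1819, 0.1501, 0.1515, 0.1831, 0.1668], E[r] = 1.8451, γ^t·E[r] = 0.483687, running G = 6.949802
t=7: π = [0.1665, 0.1819, 0.1501, 0.1515, 0.1831, 0.1668], E[r] = 1.8451, γ^t·E[r] = 0.386946, running G = 7.336748
t=8: π = [0.1665, 0.1819, 0.1501, 0.1515, 0.1831, 0.1668], E[r] = 1.8451, γ^t·E[r] = 0.309556, running G = 7.646304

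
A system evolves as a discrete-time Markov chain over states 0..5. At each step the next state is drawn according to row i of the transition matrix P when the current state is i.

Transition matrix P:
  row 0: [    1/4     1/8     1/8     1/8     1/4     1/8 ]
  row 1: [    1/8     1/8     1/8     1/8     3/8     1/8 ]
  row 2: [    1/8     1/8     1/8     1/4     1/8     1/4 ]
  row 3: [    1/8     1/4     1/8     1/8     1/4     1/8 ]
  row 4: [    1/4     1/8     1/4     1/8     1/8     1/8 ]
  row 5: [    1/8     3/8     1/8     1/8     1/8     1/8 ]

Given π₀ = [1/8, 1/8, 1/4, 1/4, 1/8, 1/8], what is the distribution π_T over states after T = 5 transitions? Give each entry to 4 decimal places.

t=0: π = [0.1250, 0.1250, 0.2500, 0.2500, 0.1250, 0.1250]
t=1: π = [0.1563, 0.1875, 0.1406, 0.1563, 0.2031, 0.1563]
t=2: π = [0.1699, 0.1836, 0.1504, 0.1426, 0.2109, 0.1426]
t=3: π = [0.1726, 0.1785, 0.1514, 0.1438, 0.2100, 0.1438]
t=4: π = [0.1728, 0.1789, 0.1512, 0.1439, 0.2092, 0.1439]
t=5: π = [0.1727, 0.1790, 0.1511, 0.1439, 0.2093, 0.1439]

π = [0.1727, 0.1790, 0.1511, 0.1439, 0.2093, 0.1439]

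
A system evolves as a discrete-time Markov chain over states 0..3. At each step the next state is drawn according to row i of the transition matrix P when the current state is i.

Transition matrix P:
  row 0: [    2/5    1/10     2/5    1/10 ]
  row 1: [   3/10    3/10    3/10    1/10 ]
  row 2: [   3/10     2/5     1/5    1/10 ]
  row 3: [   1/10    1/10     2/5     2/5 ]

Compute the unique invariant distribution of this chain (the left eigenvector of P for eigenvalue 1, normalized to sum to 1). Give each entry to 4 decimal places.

Balance equations π_j = Σ_i π_i·P[i][j]:
  π_0 = 2/5·π_0 + 3/10·π_1 + 3/10·π_2 + 1/10·π_3
  π_1 = 1/10·π_0 + 3/10·π_1 + 2/5·π_2 + 1/10·π_3
  π_2 = 2/5·π_0 + 3/10·π_1 + 1/5·π_2 + 2/5·π_3
  normalize: π_0 + π_1 + π_2 + π_3 = 1
Solving the linear system gives exactly π = [19/63, 8/33, 31/99, 1/7].

π = [0.3016, 0.2424, 0.3131, 0.1429]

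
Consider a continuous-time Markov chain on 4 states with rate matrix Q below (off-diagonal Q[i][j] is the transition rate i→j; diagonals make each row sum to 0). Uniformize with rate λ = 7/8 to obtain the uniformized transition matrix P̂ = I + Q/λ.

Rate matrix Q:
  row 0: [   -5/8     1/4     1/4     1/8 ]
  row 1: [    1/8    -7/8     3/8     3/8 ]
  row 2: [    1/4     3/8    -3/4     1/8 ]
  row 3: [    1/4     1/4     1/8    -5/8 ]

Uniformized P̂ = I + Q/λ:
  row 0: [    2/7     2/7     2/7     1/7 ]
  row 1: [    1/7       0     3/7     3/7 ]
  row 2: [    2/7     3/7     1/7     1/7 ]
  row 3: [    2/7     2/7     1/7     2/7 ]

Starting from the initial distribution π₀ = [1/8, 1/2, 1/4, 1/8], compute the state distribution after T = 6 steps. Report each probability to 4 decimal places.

π = [0.2503, 0.2508, 0.2494, 0.2496]

t=0: π = [0.1250, 0.5000, 0.2500, 0.1250]
t=1: π = [0.2143, 0.1786, 0.3036, 0.3036]
t=2: π = [0.2602, 0.2781, 0.2245, 0.2372]
t=3: π = [0.2460, 0.2383, 0.2595, 0.2562]
t=4: π = [0.2517, 0.2547, 0.2461, 0.2476]
t=5: π = [0.2493, 0.2481, 0.2516, 0.2510]
t=6: π = [0.2503, 0.2508, 0.2494, 0.2496]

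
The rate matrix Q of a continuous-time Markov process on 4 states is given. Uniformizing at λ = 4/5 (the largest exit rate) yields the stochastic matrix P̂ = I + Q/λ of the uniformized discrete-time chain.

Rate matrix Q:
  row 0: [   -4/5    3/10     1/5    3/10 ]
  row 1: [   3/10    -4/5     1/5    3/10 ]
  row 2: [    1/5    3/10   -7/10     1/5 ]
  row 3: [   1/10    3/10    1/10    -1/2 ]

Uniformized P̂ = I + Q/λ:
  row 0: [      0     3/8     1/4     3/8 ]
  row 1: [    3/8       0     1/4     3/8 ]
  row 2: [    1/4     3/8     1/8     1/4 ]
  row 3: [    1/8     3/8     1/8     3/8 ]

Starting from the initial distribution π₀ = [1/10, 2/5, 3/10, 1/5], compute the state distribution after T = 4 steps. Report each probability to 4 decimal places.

π = [0.1895, 0.2752, 0.1831, 0.3521]

t=0: π = [0.1000, 0.4000, 0.3000, 0.2000]
t=1: π = [0.2500, 0.2250, 0.1875, 0.3375]
t=2: π = [0.1734, 0.2906, 0.1844, 0.3516]
t=3: π = [0.1990, 0.2660, 0.1830, 0.3520]
t=4: π = [0.1895, 0.2752, 0.1831, 0.3521]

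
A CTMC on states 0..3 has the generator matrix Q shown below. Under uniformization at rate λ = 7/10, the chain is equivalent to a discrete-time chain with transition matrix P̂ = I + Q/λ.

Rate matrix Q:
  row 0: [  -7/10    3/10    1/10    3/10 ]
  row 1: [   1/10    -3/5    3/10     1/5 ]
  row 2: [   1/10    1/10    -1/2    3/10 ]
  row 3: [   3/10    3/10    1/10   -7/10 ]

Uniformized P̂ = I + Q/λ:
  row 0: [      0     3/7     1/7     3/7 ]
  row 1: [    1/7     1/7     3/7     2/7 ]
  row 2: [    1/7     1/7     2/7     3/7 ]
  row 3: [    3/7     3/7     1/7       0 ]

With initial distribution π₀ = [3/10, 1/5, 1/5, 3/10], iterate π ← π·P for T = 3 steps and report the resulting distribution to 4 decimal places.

π = [0.1915, 0.2746, 0.2589, 0.2749]

t=0: π = [0.3000, 0.2000, 0.2000, 0.3000]
t=1: π = [0.1857, 0.3143, 0.2286, 0.2714]
t=2: π = [0.1939, 0.2735, 0.2653, 0.2673]
t=3: π = [0.1915, 0.2746, 0.2589, 0.2749]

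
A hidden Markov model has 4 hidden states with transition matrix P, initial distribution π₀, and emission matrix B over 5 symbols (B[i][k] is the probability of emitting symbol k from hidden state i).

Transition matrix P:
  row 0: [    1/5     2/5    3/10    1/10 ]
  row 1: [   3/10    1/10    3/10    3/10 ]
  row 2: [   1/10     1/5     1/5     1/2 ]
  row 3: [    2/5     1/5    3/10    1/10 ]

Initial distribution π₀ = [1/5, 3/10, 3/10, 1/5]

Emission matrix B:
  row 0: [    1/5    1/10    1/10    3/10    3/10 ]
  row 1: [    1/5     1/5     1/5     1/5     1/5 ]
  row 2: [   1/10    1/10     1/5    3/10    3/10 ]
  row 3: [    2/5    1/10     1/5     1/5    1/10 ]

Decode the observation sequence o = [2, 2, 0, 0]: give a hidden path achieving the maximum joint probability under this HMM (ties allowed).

t=0: δ = [2.000e-02, 6.000e-02, 6.000e-02, 4.000e-02]  (obs o_0=2)
t=1: δ = [1.800e-03, 2.400e-03, 3.600e-03, 6.000e-03]  ψ = [1, 2, 1, 2]  (obs o_1=2)
t=2: δ = [4.800e-04, 2.400e-04, 1.800e-04, 7.200e-04]  ψ = [3, 3, 3, 2]  (obs o_2=0)
t=3: δ = [5.760e-05, 3.840e-05, 2.160e-05, 3.600e-05]  ψ = [3, 0, 3, 2]  (obs o_3=0)
backtrack: best end state = 0; path = [1, 2, 3, 0]

path = [1, 2, 3, 0]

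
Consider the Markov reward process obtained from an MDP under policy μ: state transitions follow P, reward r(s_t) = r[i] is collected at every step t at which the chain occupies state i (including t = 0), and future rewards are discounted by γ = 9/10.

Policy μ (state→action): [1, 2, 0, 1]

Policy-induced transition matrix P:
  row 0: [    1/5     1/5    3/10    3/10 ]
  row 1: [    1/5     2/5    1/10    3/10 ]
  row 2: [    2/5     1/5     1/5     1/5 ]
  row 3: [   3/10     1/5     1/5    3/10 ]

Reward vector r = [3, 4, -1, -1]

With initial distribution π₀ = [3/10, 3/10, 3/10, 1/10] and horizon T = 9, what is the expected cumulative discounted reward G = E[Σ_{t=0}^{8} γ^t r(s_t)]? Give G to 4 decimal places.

G = 8.5393

t=0: π = [0.3000, 0.3000, 0.3000, 0.1000], E[r] = 1.7000, γ^t·E[r] = 1.700000, running G = 1.700000
t=1: π = [0.2700, 0.2600, 0.2000, 0.2700], E[r] = 1.3800, γ^t·E[r] = 1.242000, running G = 2.942000
t=2: π = [0.2670, 0.2520, 0.2010, 0.2800], E[r] = 1.3280, γ^t·E[r] = 1.075680, running G = 4.017680
t=3: π = [0.2682, 0.2504, 0.2015, 0.2799], E[r] = 1.3248, γ^t·E[r] = 0.965779, running G = 4.983459
t=4: π = [0.2683, 0.2501, 0.2018, 0.2799], E[r] = 1.3236, γ^t·E[r] = 0.868388, running G = 5.851847
t=5: π = [0.2683, 0.2500, 0.2018, 0.2798], E[r] = 1.3234, γ^t·E[r] = 0.781480, running G = 6.633327
t=6: π = [0.2683, 0.2500, 0.2018, 0.2798], E[r] = 1.3234, γ^t·E[r] = 0.703310, running G = 7.336637
t=7: π = [0.2683, 0.2500, 0.2018, 0.2798], E[r] = 1.3234, γ^t·E[r] = 0.632976, running G = 7.969614
t=8: π = [0.2683, 0.2500, 0.2018, 0.2798], E[r] = 1.3234, γ^t·E[r] = 0.569678, running G = 8.539292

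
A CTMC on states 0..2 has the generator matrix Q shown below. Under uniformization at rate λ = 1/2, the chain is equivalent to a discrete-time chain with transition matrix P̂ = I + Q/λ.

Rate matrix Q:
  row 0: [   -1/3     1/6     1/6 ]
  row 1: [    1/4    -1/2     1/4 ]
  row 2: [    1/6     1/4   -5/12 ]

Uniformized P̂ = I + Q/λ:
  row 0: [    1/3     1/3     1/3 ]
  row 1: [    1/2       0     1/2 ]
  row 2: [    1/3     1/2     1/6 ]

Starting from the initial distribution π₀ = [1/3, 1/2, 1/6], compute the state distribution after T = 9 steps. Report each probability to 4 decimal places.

t=0: π = [0.3333, 0.5000, 0.1667]
t=1: π = [0.4167, 0.1944, 0.3889]
t=2: π = [0.3657, 0.3333, 0.3009]
t=3: π = [0.3889, 0.2724, 0.3387]
t=4: π = [0.3787, 0.2990, 0.3223]
t=5: π = [0.3832, 0.2874, 0.3295]
t=6: π = [0.3812, 0.2924, 0.3263]
t=7: π = [0.3821, 0.2902, 0.3277]
t=8: π = [0.3817, 0.2912, 0.3271]
t=9: π = [0.3819, 0.2908, 0.3274]

π = [0.3819, 0.2908, 0.3274]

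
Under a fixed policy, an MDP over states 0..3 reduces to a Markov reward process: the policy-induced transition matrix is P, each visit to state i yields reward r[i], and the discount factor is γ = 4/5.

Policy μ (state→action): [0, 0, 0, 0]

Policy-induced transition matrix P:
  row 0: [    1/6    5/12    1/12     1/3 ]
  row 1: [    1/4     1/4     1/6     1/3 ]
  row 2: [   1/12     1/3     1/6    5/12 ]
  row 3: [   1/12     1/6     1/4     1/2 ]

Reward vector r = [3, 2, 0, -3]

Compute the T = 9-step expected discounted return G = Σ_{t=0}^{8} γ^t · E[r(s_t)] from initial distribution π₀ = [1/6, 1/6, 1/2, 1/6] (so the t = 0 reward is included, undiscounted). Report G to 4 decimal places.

G = -0.6759

t=0: π = [0.1667, 0.1667, 0.5000, 0.1667], E[r] = 0.3333, γ^t·E[r] = 0.333333, running G = 0.333333
t=1: π = [0.1250, 0.3056, 0.1667, 0.4028], E[r] = -0.2222, γ^t·E[r] = -0.177778, running G = 0.155556
t=2: π = [0.1447, 0.2512, 0.1898, 0.4144], E[r] = -0.3067, γ^t·E[r] = -0.196296, running G = -0.040741
t=3: π = [0.1372, 0.2554, 0.1891, 0.4182], E[r] = -0.3321, γ^t·E[r] = -0.170025, running G = -0.210765
t=4: π = [0.1373, 0.2538, 0.1901, 0.4188], E[r] = -0.3368, γ^t·E[r] = -0.137956, running G = -0.348721
t=5: π = [0.1371, 0.2538, 0.1901, 0.4190], E[r] = -0.3380, γ^t·E[r] = -0.110766, running G = -0.459487
t=6: π = [0.1371, 0.2538, 0.1902, 0.4190], E[r] = -0.3383, γ^t·E[r] = -0.088679, running G = -0.548166
t=7: π = [0.1371, 0.2538, 0.1902, 0.4190], E[r] = -0.3383, γ^t·E[r] = -0.070956, running G = -0.619122
t=8: π = [0.1370, 0.2538, 0.1902, 0.4190], E[r] = -0.3384, γ^t·E[r] = -0.056767, running G = -0.675889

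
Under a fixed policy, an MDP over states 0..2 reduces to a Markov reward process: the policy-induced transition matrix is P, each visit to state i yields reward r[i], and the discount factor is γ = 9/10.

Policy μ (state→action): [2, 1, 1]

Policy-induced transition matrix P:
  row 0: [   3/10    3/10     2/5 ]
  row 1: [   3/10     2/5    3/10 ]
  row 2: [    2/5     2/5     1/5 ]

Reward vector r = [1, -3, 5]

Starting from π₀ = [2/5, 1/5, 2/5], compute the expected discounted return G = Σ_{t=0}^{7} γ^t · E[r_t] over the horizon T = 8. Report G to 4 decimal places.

t=0: π = [0.4000, 0.2000, 0.4000], E[r] = 1.8000, γ^t·E[r] = 1.800000, running G = 1.800000
t=1: π = [0.3400, 0.3600, 0.3000], E[r] = 0.7600, γ^t·E[r] = 0.684000, running G = 2.484000
t=2: π = [0.3300, 0.3660, 0.3040], E[r] = 0.7520, γ^t·E[r] = 0.609120, running G = 3.093120
t=3: π = [0.3304, 0.3670, 0.3026], E[r] = 0.7424, γ^t·E[r] = 0.541210, running G = 3.634330
t=4: π = [0.3303, 0.3670, 0.3028], E[r] = 0.7433, γ^t·E[r] = 0.487666, running G = 4.121996
t=5: π = [0.3303, 0.3670, 0.3027], E[r] = 0.7431, γ^t·E[r] = 0.438791, running G = 4.560786
t=6: π = [0.3303, 0.3670, 0.3028], E[r] = 0.7431, γ^t·E[r] = 0.394926, running G = 4.955713
t=7: π = [0.3303, 0.3670, 0.3028], E[r] = 0.7431, γ^t·E[r] = 0.355431, running G = 5.311144

G = 5.3111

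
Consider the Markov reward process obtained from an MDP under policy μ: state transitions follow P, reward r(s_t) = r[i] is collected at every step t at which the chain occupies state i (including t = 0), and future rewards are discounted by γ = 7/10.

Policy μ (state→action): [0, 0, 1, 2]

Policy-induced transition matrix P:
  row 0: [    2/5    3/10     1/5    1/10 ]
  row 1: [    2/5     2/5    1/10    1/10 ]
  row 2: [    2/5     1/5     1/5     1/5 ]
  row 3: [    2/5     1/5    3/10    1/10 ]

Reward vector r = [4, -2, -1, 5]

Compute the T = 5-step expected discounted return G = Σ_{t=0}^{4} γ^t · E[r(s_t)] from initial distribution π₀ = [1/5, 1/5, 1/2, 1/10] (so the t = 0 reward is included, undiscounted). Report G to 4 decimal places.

G = 3.0687

t=0: π = [0.2000, 0.2000, 0.5000, 0.1000], E[r] = 0.4000, γ^t·E[r] = 0.400000, running G = 0.400000
t=1: π = [0.4000, 0.2600, 0.1900, 0.1500], E[r] = 1.6400, γ^t·E[r] = 1.148000, running G = 1.548000
t=2: π = [0.4000, 0.2920, 0.1890, 0.1190], E[r] = 1.4220, γ^t·E[r] = 0.696780, running G = 2.244780
t=3: π = [0.4000, 0.2984, 0.1827, 0.1189], E[r] = 1.4150, γ^t·E[r] = 0.485345, running G = 2.730125
t=4: π = [0.4000, 0.2997, 0.1821, 0.1183], E[r] = 1.4099, γ^t·E[r] = 0.338527, running G = 3.068652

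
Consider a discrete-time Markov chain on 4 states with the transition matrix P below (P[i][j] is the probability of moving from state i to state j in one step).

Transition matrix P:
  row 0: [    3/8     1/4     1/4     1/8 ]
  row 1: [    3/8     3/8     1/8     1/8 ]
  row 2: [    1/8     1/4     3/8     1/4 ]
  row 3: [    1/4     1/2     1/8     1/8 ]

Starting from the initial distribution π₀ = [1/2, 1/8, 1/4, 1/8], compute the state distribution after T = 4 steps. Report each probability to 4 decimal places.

π = [0.3014, 0.3295, 0.2169, 0.1522]

t=0: π = [0.5000, 0.1250, 0.2500, 0.1250]
t=1: π = [0.2969, 0.2969, 0.2500, 0.1563]
t=2: π = [0.2930, 0.3262, 0.2246, 0.1563]
t=3: π = [0.2993, 0.3298, 0.2178, 0.1531]
t=4: π = [0.3014, 0.3295, 0.2169, 0.1522]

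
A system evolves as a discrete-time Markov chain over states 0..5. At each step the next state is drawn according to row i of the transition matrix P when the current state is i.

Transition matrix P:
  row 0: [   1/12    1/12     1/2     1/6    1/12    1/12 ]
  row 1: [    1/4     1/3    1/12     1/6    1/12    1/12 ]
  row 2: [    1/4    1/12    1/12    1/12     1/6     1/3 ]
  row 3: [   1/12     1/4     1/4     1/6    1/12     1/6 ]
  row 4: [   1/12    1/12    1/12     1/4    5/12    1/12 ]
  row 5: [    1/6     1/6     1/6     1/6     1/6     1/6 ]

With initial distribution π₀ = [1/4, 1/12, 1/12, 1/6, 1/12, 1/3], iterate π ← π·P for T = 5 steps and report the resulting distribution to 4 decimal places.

t=0: π = [0.2500, 0.0833, 0.0833, 0.1667, 0.0833, 0.3333]
t=1: π = [0.1389, 0.1597, 0.2431, 0.1667, 0.1458, 0.1458]
t=2: π = [0.1626, 0.1632, 0.1811, 0.1586, 0.1644, 0.1701]
t=3: π = [0.1549, 0.1647, 0.1917, 0.1653, 0.1674, 0.1560]
t=4: π = [0.1557, 0.1651, 0.1884, 0.1646, 0.1681, 0.1580]
t=5: π = [0.1554, 0.1652, 0.1888, 0.1650, 0.1682, 0.1573]

π = [0.1554, 0.1652, 0.1888, 0.1650, 0.1682, 0.1573]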